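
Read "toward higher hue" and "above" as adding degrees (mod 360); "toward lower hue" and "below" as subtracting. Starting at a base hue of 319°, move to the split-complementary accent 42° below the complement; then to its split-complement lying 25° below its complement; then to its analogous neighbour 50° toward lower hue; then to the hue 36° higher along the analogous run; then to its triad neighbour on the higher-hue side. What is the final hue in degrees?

358°

+138° (split-comp 42° ↓): 319 + 138 = 457 → 457 − 360 = 97°
+155° (split-comp 25° ↓): 97 + 155 = 252°
−50° (analog 50° ↓): 252 − 50 = 202°
+36° (analog 36° ↑): 202 + 36 = 238°
+120° (triadic ↑): 238 + 120 = 358°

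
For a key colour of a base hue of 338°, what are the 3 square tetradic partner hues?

68°, 158° and 248°

A square tetradic scheme places four hues every 90°.
338 + 90 = 428 → 428 − 360 = 68°
338 + 180 = 518 → 518 − 360 = 158°
338 + 270 = 608 → 608 − 360 = 248°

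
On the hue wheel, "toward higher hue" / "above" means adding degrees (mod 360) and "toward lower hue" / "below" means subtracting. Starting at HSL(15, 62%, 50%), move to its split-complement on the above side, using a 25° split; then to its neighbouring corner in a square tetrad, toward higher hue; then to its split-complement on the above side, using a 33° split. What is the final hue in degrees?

163°

+205° (split-comp 25° ↑): 15 + 205 = 220°
+90° (square ↑): 220 + 90 = 310°
+213° (split-comp 33° ↑): 310 + 213 = 523 → 523 − 360 = 163°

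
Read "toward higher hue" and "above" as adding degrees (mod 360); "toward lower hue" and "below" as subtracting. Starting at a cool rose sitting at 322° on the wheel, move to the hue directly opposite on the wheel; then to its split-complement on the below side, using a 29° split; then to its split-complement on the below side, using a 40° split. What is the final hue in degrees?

+180° (complement): 322 + 180 = 502 → 502 − 360 = 142°
+151° (split-comp 29° ↓): 142 + 151 = 293°
+140° (split-comp 40° ↓): 293 + 140 = 433 → 433 − 360 = 73°

73°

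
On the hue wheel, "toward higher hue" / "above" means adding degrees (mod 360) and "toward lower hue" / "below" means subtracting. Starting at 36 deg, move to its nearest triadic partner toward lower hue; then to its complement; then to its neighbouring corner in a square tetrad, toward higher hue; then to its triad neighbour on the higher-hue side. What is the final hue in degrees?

306°

triadic ↓ −120°: 36 − 120 = -84 → -84 + 360 = 276°
complement +180°: 276 + 180 = 456 → 456 − 360 = 96°
square ↑ +90°: 96 + 90 = 186°
triadic ↑ +120°: 186 + 120 = 306°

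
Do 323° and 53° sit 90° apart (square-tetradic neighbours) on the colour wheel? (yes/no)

Angular distance: |323 − 53| = 270; shorter arc = 360 − 270 = 90°.
90° apart (square-tetradic neighbours) requires 90°.

yes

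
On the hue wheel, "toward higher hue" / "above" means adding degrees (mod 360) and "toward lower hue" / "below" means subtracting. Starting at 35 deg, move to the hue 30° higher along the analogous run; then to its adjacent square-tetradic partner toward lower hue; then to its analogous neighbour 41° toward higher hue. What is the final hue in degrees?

16°

analog 30° ↑ +30°: 35 + 30 = 65°
square ↓ −90°: 65 − 90 = -25 → -25 + 360 = 335°
analog 41° ↑ +41°: 335 + 41 = 376 → 376 − 360 = 16°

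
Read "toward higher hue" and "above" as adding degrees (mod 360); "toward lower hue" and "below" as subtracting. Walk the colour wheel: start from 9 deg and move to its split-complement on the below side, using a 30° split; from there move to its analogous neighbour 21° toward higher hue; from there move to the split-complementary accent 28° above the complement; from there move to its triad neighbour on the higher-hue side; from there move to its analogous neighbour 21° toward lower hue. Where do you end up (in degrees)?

+150° (split-comp 30° ↓): 9 + 150 = 159°
+21° (analog 21° ↑): 159 + 21 = 180°
+208° (split-comp 28° ↑): 180 + 208 = 388 → 388 − 360 = 28°
+120° (triadic ↑): 28 + 120 = 148°
−21° (analog 21° ↓): 148 − 21 = 127°

127°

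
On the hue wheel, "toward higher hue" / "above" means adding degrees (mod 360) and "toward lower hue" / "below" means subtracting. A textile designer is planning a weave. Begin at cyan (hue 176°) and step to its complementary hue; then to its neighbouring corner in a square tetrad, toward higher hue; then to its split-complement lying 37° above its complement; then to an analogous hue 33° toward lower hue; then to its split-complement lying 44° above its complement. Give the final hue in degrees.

+180° (complement): 176 + 180 = 356°
+90° (square ↑): 356 + 90 = 446 → 446 − 360 = 86°
+217° (split-comp 37° ↑): 86 + 217 = 303°
−33° (analog 33° ↓): 303 − 33 = 270°
+224° (split-comp 44° ↑): 270 + 224 = 494 → 494 − 360 = 134°

134°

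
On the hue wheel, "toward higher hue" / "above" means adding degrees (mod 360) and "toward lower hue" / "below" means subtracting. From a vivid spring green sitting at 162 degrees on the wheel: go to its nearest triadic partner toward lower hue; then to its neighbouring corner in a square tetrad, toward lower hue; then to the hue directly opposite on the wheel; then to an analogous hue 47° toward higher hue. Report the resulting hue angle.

triadic ↓ −120°: 162 − 120 = 42°
square ↓ −90°: 42 − 90 = -48 → -48 + 360 = 312°
complement +180°: 312 + 180 = 492 → 492 − 360 = 132°
analog 47° ↑ +47°: 132 + 47 = 179°

179°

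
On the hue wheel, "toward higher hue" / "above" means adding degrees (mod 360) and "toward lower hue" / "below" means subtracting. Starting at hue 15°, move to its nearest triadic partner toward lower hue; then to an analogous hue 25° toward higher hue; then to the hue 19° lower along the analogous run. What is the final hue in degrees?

triadic ↓ −120°: 15 − 120 = -105 → -105 + 360 = 255°
analog 25° ↑ +25°: 255 + 25 = 280°
analog 19° ↓ −19°: 280 − 19 = 261°

261°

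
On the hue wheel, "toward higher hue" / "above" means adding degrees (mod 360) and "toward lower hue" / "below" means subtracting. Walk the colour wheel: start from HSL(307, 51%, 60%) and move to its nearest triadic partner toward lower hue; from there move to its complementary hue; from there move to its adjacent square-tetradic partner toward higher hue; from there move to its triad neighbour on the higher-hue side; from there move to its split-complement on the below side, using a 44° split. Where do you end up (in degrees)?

triadic ↓ −120°: 307 − 120 = 187°
complement +180°: 187 + 180 = 367 → 367 − 360 = 7°
square ↑ +90°: 7 + 90 = 97°
triadic ↑ +120°: 97 + 120 = 217°
split-comp 44° ↓ +136°: 217 + 136 = 353°

353°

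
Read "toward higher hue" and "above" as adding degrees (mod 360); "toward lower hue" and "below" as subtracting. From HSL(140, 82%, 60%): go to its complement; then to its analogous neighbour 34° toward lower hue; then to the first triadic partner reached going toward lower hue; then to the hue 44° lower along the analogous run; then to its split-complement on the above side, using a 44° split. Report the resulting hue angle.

+180° (complement): 140 + 180 = 320°
−34° (analog 34° ↓): 320 − 34 = 286°
−120° (triadic ↓): 286 − 120 = 166°
−44° (analog 44° ↓): 166 − 44 = 122°
+224° (split-comp 44° ↑): 122 + 224 = 346°

346°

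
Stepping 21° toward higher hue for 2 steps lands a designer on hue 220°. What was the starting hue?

178°

2 steps of 21° (toward higher hue) give a net shift of +42°.
Start = end − shift: 220 − 42 = 178°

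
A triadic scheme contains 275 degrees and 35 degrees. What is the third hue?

155°

A triad spaces three hues 120° apart.
The full set is {35°, 155°, 275°}.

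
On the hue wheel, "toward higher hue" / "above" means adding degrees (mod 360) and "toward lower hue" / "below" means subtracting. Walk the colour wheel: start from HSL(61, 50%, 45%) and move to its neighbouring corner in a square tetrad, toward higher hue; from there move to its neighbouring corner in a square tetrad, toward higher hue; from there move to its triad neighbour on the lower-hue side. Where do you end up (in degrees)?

61 + 90 = 151°   (square ↑)
151 + 90 = 241°   (square ↑)
241 − 120 = 121°   (triadic ↓)

121°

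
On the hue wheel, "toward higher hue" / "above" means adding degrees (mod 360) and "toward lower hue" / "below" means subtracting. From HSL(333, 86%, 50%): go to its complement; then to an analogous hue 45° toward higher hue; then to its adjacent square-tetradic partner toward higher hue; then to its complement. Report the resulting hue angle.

108°

333 + 180 = 513 → 513 − 360 = 153°   (complement)
153 + 45 = 198°   (analog 45° ↑)
198 + 90 = 288°   (square ↑)
288 + 180 = 468 → 468 − 360 = 108°   (complement)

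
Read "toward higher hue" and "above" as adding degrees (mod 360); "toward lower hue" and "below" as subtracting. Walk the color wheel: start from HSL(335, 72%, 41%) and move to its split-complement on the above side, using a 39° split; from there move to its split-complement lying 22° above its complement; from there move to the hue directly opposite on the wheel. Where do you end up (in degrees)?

216°

+219° (split-comp 39° ↑): 335 + 219 = 554 → 554 − 360 = 194°
+202° (split-comp 22° ↑): 194 + 202 = 396 → 396 − 360 = 36°
+180° (complement): 36 + 180 = 216°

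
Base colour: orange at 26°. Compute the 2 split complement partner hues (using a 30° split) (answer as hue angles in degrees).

176° and 236°

Split-complementary hues sit 30° either side of the complement.
Complement of 26°: 26 + 180 = 206°
206 − 30 = 176°
206 + 30 = 236°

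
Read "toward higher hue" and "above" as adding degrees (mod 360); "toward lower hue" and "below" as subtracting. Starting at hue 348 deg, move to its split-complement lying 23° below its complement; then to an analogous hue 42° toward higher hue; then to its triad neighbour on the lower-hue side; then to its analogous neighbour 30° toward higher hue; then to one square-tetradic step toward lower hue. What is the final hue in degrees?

7°

+157° (split-comp 23° ↓): 348 + 157 = 505 → 505 − 360 = 145°
+42° (analog 42° ↑): 145 + 42 = 187°
−120° (triadic ↓): 187 − 120 = 67°
+30° (analog 30° ↑): 67 + 30 = 97°
−90° (square ↓): 97 − 90 = 7°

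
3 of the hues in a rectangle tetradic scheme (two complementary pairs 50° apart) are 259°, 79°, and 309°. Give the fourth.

A rectangular tetradic uses two complementary pairs 50° apart: offsets 0°, 50°, 180°, 230°.
Among {79°, 259°, 309°}, 259° and 79° are a 180° pair.
The remaining hue 309° needs its own complement: 309 + 180 = 489 → 489 − 360 = 129°

129°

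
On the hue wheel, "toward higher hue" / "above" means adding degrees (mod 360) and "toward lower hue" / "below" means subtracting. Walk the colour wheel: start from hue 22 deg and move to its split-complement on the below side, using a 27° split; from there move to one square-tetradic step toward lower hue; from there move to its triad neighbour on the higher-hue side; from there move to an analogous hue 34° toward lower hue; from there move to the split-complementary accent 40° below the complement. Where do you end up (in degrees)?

22 + 153 = 175°   (split-comp 27° ↓)
175 − 90 = 85°   (square ↓)
85 + 120 = 205°   (triadic ↑)
205 − 34 = 171°   (analog 34° ↓)
171 + 140 = 311°   (split-comp 40° ↓)

311°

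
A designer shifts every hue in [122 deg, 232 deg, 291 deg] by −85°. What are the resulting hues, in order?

37°, 147°, 206°

122 − 85 = 37°
232 − 85 = 147°
291 − 85 = 206°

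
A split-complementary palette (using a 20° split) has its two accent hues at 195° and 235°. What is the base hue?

The accents sit 20° either side of the complement, so the complement is their short-arc midpoint on the wheel.
Short-arc midpoint of 195° and 235°: 215°.
Base is 180° from the complement: 215 − 180 = 35°

35°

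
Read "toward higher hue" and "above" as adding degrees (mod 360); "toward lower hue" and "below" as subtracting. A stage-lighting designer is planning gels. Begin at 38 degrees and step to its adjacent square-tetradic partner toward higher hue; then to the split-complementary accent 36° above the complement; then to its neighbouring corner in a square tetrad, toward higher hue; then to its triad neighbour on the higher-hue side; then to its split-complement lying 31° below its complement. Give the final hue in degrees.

343°

38 + 90 = 128°   (square ↑)
128 + 216 = 344°   (split-comp 36° ↑)
344 + 90 = 434 → 434 − 360 = 74°   (square ↑)
74 + 120 = 194°   (triadic ↑)
194 + 149 = 343°   (split-comp 31° ↓)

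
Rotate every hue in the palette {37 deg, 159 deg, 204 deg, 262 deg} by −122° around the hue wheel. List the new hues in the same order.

275°, 37°, 82°, 140°

37 − 122 = -85 → -85 + 360 = 275°
159 − 122 = 37°
204 − 122 = 82°
262 − 122 = 140°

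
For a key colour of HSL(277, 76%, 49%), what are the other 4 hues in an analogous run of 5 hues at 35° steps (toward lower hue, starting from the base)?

242°, 207°, 172°, and 137°

277 − 35 = 242°
277 − 70 = 207°
277 − 105 = 172°
277 − 140 = 137°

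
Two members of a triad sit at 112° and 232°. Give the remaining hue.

352°

A triad spaces three hues 120° apart.
The full set is {112°, 232°, 352°}.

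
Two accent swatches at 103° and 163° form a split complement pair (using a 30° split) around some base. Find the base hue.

313°

The accents sit 30° either side of the complement, so the complement is their short-arc midpoint on the wheel.
Short-arc midpoint of 103° and 163°: 133°.
Base is 180° from the complement: 133 − 180 = -47 → -47 + 360 = 313°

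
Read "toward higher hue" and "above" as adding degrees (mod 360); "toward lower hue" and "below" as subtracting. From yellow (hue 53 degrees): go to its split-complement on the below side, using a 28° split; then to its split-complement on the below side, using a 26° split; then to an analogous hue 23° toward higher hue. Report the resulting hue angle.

+152° (split-comp 28° ↓): 53 + 152 = 205°
+154° (split-comp 26° ↓): 205 + 154 = 359°
+23° (analog 23° ↑): 359 + 23 = 382 → 382 − 360 = 22°

22°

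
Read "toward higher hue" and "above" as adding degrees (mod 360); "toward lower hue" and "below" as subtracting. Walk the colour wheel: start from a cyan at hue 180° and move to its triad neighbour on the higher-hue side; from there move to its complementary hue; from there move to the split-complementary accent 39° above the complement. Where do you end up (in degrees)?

+120° (triadic ↑): 180 + 120 = 300°
+180° (complement): 300 + 180 = 480 → 480 − 360 = 120°
+219° (split-comp 39° ↑): 120 + 219 = 339°

339°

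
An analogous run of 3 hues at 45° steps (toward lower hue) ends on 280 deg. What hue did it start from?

10°

2 steps of 45° (toward lower hue) give a net shift of −90°.
Start = end − shift: 280 + 90 = 370 → 370 − 360 = 10°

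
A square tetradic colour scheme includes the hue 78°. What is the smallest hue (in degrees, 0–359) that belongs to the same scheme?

78°

A square tetradic scheme places four hues every 90°.
The full set through 78° is {78°, 168°, 258°, 348°}.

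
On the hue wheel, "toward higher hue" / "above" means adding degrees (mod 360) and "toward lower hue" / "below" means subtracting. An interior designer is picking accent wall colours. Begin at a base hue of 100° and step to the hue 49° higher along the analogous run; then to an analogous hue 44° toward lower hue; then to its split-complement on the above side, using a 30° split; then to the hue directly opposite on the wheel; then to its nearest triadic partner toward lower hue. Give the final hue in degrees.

+49° (analog 49° ↑): 100 + 49 = 149°
−44° (analog 44° ↓): 149 − 44 = 105°
+210° (split-comp 30° ↑): 105 + 210 = 315°
+180° (complement): 315 + 180 = 495 → 495 − 360 = 135°
−120° (triadic ↓): 135 − 120 = 15°

15°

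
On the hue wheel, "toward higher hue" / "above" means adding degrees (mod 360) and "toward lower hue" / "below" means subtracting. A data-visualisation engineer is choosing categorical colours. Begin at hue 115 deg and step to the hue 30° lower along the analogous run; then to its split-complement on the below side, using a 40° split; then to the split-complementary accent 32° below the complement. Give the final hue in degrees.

analog 30° ↓ −30°: 115 − 30 = 85°
split-comp 40° ↓ +140°: 85 + 140 = 225°
split-comp 32° ↓ +148°: 225 + 148 = 373 → 373 − 360 = 13°

13°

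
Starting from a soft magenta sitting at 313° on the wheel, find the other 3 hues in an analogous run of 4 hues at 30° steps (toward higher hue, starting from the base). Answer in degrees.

313 + 30 = 343°
313 + 60 = 373 → 373 − 360 = 13°
313 + 90 = 403 → 403 − 360 = 43°

343°, 13°, 43°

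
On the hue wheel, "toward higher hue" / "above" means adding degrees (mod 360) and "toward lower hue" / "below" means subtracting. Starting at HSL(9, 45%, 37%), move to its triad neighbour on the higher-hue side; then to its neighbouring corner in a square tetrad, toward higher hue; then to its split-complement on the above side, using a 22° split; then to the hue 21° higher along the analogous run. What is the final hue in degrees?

82°

+120° (triadic ↑): 9 + 120 = 129°
+90° (square ↑): 129 + 90 = 219°
+202° (split-comp 22° ↑): 219 + 202 = 421 → 421 − 360 = 61°
+21° (analog 21° ↑): 61 + 21 = 82°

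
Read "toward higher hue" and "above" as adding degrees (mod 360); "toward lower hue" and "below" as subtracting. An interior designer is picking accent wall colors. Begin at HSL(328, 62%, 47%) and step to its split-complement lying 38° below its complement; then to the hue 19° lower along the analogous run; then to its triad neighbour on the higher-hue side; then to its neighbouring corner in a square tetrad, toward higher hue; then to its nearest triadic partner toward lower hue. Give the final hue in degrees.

split-comp 38° ↓ +142°: 328 + 142 = 470 → 470 − 360 = 110°
analog 19° ↓ −19°: 110 − 19 = 91°
triadic ↑ +120°: 91 + 120 = 211°
square ↑ +90°: 211 + 90 = 301°
triadic ↓ −120°: 301 − 120 = 181°

181°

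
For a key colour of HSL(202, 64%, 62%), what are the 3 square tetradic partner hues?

A square tetradic scheme places four hues every 90°.
202 + 90 = 292°
202 + 180 = 382 → 382 − 360 = 22°
202 + 270 = 472 → 472 − 360 = 112°

292°, 22°, and 112°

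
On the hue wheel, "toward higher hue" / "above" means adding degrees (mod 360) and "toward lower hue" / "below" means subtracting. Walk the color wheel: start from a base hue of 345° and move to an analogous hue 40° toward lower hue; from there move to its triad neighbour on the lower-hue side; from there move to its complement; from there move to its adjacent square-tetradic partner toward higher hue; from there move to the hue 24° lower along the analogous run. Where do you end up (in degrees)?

71°

analog 40° ↓ −40°: 345 − 40 = 305°
triadic ↓ −120°: 305 − 120 = 185°
complement +180°: 185 + 180 = 365 → 365 − 360 = 5°
square ↑ +90°: 5 + 90 = 95°
analog 24° ↓ −24°: 95 − 24 = 71°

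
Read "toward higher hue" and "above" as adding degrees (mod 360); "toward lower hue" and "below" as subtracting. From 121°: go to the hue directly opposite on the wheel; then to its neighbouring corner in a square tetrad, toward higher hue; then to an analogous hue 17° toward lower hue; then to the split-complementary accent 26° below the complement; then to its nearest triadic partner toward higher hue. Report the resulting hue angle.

+180° (complement): 121 + 180 = 301°
+90° (square ↑): 301 + 90 = 391 → 391 − 360 = 31°
−17° (analog 17° ↓): 31 − 17 = 14°
+154° (split-comp 26° ↓): 14 + 154 = 168°
+120° (triadic ↑): 168 + 120 = 288°

288°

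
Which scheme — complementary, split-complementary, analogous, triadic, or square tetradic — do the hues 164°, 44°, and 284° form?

Sort the hues: 44°, 164°, 284°.
Successive gaps around the wheel: 120°, 120°, 120°.
Three hues equally spaced 120° apart form a triad.

triadic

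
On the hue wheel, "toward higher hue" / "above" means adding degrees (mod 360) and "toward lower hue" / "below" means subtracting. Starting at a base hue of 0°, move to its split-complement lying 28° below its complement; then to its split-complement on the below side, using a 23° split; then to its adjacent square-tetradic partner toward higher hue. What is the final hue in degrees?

0 + 152 = 152°   (split-comp 28° ↓)
152 + 157 = 309°   (split-comp 23° ↓)
309 + 90 = 399 → 399 − 360 = 39°   (square ↑)

39°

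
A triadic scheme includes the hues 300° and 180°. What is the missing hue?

60°

A triad places three hues 120° apart.
The full set through 180° is {60°, 180°, 300°}.
Given {180°, 300°}, the missing hue is 60°.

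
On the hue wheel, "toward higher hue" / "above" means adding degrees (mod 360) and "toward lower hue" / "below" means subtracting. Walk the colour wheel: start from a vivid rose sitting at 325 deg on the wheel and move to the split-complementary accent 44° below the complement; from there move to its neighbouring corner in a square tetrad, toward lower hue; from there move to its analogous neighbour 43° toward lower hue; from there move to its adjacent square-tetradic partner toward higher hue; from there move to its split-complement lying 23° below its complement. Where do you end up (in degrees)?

215°

split-comp 44° ↓ +136°: 325 + 136 = 461 → 461 − 360 = 101°
square ↓ −90°: 101 − 90 = 11°
analog 43° ↓ −43°: 11 − 43 = -32 → -32 + 360 = 328°
square ↑ +90°: 328 + 90 = 418 → 418 − 360 = 58°
split-comp 23° ↓ +157°: 58 + 157 = 215°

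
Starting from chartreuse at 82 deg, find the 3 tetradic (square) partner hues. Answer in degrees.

172°, 262° and 352°

A square tetradic scheme places four hues every 90°.
82 + 90 = 172°
82 + 180 = 262°
82 + 270 = 352°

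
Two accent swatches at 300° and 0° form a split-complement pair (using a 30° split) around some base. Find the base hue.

The accents sit 30° either side of the complement, so the complement is their short-arc midpoint on the wheel.
Short-arc midpoint of 300° and 0°: 330°.
Base is 180° from the complement: 330 − 180 = 150°

150°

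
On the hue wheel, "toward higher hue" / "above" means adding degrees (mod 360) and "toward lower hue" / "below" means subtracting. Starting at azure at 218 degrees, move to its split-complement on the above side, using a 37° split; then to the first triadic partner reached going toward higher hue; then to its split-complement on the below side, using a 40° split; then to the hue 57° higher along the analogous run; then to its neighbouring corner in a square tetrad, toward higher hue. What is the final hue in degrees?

+217° (split-comp 37° ↑): 218 + 217 = 435 → 435 − 360 = 75°
+120° (triadic ↑): 75 + 120 = 195°
+140° (split-comp 40° ↓): 195 + 140 = 335°
+57° (analog 57° ↑): 335 + 57 = 392 → 392 − 360 = 32°
+90° (square ↑): 32 + 90 = 122°

122°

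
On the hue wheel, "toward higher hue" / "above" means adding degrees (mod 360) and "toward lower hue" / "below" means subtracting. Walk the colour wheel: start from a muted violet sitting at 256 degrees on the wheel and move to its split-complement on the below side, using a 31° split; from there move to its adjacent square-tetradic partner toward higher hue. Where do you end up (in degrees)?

135°

+149° (split-comp 31° ↓): 256 + 149 = 405 → 405 − 360 = 45°
+90° (square ↑): 45 + 90 = 135°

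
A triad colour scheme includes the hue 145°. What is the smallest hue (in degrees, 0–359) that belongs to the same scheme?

A triad places three hues 120° apart.
The full set through 145° is {25°, 145°, 265°}.

25°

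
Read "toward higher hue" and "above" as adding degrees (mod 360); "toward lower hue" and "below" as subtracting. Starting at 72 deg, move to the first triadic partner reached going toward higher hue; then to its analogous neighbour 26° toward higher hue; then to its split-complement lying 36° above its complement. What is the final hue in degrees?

72 + 120 = 192°   (triadic ↑)
192 + 26 = 218°   (analog 26° ↑)
218 + 216 = 434 → 434 − 360 = 74°   (split-comp 36° ↑)

74°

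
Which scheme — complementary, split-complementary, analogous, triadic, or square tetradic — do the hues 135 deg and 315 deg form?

Sort the hues: 135°, 315°.
Successive gaps around the wheel: 180°, 180°.
Two hues 180° apart are complementary.

complementary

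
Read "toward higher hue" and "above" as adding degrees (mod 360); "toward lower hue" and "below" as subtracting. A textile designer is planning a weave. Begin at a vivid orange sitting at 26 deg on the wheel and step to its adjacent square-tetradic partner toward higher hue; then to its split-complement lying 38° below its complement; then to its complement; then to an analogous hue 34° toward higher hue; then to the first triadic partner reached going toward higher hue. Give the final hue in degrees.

232°

+90° (square ↑): 26 + 90 = 116°
+142° (split-comp 38° ↓): 116 + 142 = 258°
+180° (complement): 258 + 180 = 438 → 438 − 360 = 78°
+34° (analog 34° ↑): 78 + 34 = 112°
+120° (triadic ↑): 112 + 120 = 232°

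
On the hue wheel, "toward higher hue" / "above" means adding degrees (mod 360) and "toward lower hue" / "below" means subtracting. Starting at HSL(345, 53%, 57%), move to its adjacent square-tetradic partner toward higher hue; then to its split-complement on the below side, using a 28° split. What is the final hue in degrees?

227°

square ↑ +90°: 345 + 90 = 435 → 435 − 360 = 75°
split-comp 28° ↓ +152°: 75 + 152 = 227°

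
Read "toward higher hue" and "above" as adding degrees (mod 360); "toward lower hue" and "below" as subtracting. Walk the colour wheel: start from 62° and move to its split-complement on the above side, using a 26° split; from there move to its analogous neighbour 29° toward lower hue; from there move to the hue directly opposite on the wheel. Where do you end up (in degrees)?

62 + 206 = 268°   (split-comp 26° ↑)
268 − 29 = 239°   (analog 29° ↓)
239 + 180 = 419 → 419 − 360 = 59°   (complement)

59°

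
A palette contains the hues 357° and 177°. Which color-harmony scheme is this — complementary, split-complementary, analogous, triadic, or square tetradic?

complementary

Sort the hues: 177°, 357°.
Successive gaps around the wheel: 180°, 180°.
Two hues 180° apart are complementary.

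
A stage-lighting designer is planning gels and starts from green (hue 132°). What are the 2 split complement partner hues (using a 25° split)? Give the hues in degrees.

287° and 337°

Split-complementary hues sit 25° either side of the complement.
Complement of 132°: 132 + 180 = 312°
312 − 25 = 287°
312 + 25 = 337°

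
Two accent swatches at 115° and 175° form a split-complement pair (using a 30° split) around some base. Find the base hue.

325°

The accents sit 30° either side of the complement, so the complement is their short-arc midpoint on the wheel.
Short-arc midpoint of 115° and 175°: 145°.
Base is 180° from the complement: 145 − 180 = -35 → -35 + 360 = 325°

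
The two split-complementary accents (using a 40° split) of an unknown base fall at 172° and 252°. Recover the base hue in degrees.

The accents sit 40° either side of the complement, so the complement is their short-arc midpoint on the wheel.
Short-arc midpoint of 172° and 252°: 212°.
Base is 180° from the complement: 212 − 180 = 32°

32°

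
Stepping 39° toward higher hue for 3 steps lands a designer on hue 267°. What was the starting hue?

3 steps of 39° (toward higher hue) give a net shift of +117°.
Start = end − shift: 267 − 117 = 150°

150°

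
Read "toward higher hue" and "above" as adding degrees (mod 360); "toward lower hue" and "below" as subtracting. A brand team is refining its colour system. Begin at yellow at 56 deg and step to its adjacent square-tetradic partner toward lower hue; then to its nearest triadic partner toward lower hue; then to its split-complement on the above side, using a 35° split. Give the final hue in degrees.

61°

square ↓ −90°: 56 − 90 = -34 → -34 + 360 = 326°
triadic ↓ −120°: 326 − 120 = 206°
split-comp 35° ↑ +215°: 206 + 215 = 421 → 421 − 360 = 61°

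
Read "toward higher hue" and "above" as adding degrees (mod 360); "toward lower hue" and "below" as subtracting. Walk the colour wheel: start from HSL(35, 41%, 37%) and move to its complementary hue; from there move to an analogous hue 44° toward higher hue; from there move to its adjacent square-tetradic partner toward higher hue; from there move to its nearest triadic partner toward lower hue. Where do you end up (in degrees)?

35 + 180 = 215°   (complement)
215 + 44 = 259°   (analog 44° ↑)
259 + 90 = 349°   (square ↑)
349 − 120 = 229°   (triadic ↓)

229°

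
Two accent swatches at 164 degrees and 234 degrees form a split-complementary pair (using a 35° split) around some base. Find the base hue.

19°

The accents sit 35° either side of the complement, so the complement is their short-arc midpoint on the wheel.
Short-arc midpoint of 164° and 234°: 199°.
Base is 180° from the complement: 199 − 180 = 19°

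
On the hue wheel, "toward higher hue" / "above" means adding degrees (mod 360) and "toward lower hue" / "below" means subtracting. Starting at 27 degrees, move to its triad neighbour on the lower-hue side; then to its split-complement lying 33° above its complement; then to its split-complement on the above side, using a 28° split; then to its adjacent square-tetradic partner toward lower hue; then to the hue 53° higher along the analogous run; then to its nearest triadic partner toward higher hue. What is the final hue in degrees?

27 − 120 = -93 → -93 + 360 = 267°   (triadic ↓)
267 + 213 = 480 → 480 − 360 = 120°   (split-comp 33° ↑)
120 + 208 = 328°   (split-comp 28° ↑)
328 − 90 = 238°   (square ↓)
238 + 53 = 291°   (analog 53° ↑)
291 + 120 = 411 → 411 − 360 = 51°   (triadic ↑)

51°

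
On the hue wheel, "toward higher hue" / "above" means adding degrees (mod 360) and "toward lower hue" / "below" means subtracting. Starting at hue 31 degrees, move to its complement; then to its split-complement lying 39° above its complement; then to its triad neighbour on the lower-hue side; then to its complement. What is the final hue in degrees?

31 + 180 = 211°   (complement)
211 + 219 = 430 → 430 − 360 = 70°   (split-comp 39° ↑)
70 − 120 = -50 → -50 + 360 = 310°   (triadic ↓)
310 + 180 = 490 → 490 − 360 = 130°   (complement)

130°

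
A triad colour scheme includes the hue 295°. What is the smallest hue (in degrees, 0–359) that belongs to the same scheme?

A triad places three hues 120° apart.
The full set through 295° is {55°, 175°, 295°}.

55°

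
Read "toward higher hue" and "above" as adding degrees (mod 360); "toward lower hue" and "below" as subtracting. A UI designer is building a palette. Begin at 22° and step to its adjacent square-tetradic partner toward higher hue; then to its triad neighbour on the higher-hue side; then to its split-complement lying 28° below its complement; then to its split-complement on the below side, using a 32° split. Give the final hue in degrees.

square ↑ +90°: 22 + 90 = 112°
triadic ↑ +120°: 112 + 120 = 232°
split-comp 28° ↓ +152°: 232 + 152 = 384 → 384 − 360 = 24°
split-comp 32° ↓ +148°: 24 + 148 = 172°

172°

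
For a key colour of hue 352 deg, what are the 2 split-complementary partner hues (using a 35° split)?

137° and 207°

Split-complementary hues sit 35° either side of the complement.
Complement of 352 deg: 352 + 180 = 532 → 532 − 360 = 172°
172 − 35 = 137°
172 + 35 = 207°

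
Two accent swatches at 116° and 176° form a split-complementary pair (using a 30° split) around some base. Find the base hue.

The accents sit 30° either side of the complement, so the complement is their short-arc midpoint on the wheel.
Short-arc midpoint of 116° and 176°: 146°.
Base is 180° from the complement: 146 − 180 = -34 → -34 + 360 = 326°

326°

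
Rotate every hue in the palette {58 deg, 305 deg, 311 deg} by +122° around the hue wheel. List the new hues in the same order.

58 + 122 = 180°
305 + 122 = 427 → 427 − 360 = 67°
311 + 122 = 433 → 433 − 360 = 73°

180°, 67°, 73°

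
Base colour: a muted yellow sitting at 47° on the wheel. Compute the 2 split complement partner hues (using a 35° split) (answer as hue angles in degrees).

Complement of 47°: 47 + 180 = 227°
227 − 35 = 192°
227 + 35 = 262°

192° and 262°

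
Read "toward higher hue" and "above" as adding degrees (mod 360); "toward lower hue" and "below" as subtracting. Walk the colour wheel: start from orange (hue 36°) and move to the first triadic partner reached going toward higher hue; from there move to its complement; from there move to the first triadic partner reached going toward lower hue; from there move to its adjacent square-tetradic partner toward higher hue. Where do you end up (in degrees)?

306°

36 + 120 = 156°   (triadic ↑)
156 + 180 = 336°   (complement)
336 − 120 = 216°   (triadic ↓)
216 + 90 = 306°   (square ↑)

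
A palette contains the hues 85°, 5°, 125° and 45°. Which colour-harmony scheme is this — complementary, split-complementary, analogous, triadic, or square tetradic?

Sort the hues: 5°, 45°, 85°, 125°.
Successive gaps around the wheel: 40°, 40°, 40°, 240°.
A run of hues at equal small steps (40°) with one large closing gap is an analogous group.

analogous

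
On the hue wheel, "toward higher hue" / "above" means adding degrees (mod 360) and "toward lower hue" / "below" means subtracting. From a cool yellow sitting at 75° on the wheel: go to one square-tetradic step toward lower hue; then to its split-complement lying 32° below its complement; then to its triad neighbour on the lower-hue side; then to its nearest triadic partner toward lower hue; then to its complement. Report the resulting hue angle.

73°

square ↓ −90°: 75 − 90 = -15 → -15 + 360 = 345°
split-comp 32° ↓ +148°: 345 + 148 = 493 → 493 − 360 = 133°
triadic ↓ −120°: 133 − 120 = 13°
triadic ↓ −120°: 13 − 120 = -107 → -107 + 360 = 253°
complement +180°: 253 + 180 = 433 → 433 − 360 = 73°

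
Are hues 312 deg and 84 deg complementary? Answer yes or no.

no

Angular distance: |312 − 84| = 228; shorter arc = 360 − 228 = 132°.
Complementary requires 180°.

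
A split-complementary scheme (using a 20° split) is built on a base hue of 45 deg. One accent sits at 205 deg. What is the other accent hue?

Split-complementary hues sit 20° either side of the complement.
Complement of the base 45°: 45 + 180 = 225°
The given accent 205° is 20° one side of 225°; the other accent sits 20° the other side: 225 + 20 = 245°

245°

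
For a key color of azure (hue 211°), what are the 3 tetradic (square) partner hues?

211 + 90 = 301°
211 + 180 = 391 → 391 − 360 = 31°
211 + 270 = 481 → 481 − 360 = 121°

301°, 31° and 121°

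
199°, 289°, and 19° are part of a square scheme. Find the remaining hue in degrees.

A square tetradic scheme places four hues every 90°.
The full set through 19° is {19°, 109°, 199°, 289°}.
Given {19°, 199°, 289°}, the missing hue is 109°.

109°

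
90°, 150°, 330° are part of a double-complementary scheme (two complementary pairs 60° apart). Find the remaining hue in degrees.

270°

A rectangular tetradic uses two complementary pairs 60° apart: offsets 0°, 60°, 180°, 240°.
Among {90°, 150°, 330°}, 150° and 330° are a 180° pair.
The remaining hue 90° needs its own complement: 90 + 180 = 270°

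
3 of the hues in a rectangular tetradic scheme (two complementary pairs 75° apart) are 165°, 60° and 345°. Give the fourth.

A rectangular tetradic uses two complementary pairs 75° apart: offsets 0°, 75°, 180°, 255°.
Among {60°, 165°, 345°}, 165° and 345° are a 180° pair.
The remaining hue 60° needs its own complement: 60 + 180 = 240°

240°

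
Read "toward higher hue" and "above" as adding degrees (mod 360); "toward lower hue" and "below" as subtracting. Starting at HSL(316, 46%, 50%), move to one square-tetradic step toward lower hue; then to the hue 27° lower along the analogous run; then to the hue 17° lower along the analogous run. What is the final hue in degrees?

182°

square ↓ −90°: 316 − 90 = 226°
analog 27° ↓ −27°: 226 − 27 = 199°
analog 17° ↓ −17°: 199 − 17 = 182°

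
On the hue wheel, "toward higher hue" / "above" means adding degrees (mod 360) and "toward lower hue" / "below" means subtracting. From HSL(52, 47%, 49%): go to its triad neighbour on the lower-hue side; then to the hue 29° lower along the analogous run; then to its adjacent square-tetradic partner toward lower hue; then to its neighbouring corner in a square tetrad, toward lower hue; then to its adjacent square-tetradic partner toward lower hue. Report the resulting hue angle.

353°

−120° (triadic ↓): 52 − 120 = -68 → -68 + 360 = 292°
−29° (analog 29° ↓): 292 − 29 = 263°
−90° (square ↓): 263 − 90 = 173°
−90° (square ↓): 173 − 90 = 83°
−90° (square ↓): 83 − 90 = -7 → -7 + 360 = 353°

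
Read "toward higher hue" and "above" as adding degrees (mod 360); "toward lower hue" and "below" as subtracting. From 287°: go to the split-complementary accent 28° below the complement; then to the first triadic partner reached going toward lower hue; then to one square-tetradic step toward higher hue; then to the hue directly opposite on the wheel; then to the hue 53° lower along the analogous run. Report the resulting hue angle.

176°

287 + 152 = 439 → 439 − 360 = 79°   (split-comp 28° ↓)
79 − 120 = -41 → -41 + 360 = 319°   (triadic ↓)
319 + 90 = 409 → 409 − 360 = 49°   (square ↑)
49 + 180 = 229°   (complement)
229 − 53 = 176°   (analog 53° ↓)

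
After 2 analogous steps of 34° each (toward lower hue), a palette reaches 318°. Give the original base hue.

2 steps of 34° (toward lower hue) give a net shift of −68°.
Start = end − shift: 318 + 68 = 386 → 386 − 360 = 26°

26°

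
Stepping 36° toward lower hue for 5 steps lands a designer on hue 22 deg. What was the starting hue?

202°

5 steps of 36° (toward lower hue) give a net shift of −180°.
Start = end − shift: 22 + 180 = 202°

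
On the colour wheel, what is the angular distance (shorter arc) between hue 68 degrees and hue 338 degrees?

|68 − 338| = 270.
The shorter arc is 360 − 270 = 90°.

90°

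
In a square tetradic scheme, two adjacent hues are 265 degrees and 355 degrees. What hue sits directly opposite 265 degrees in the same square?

A square tetradic scheme places four hues 90° apart; opposite corners are 180° apart.
265 + 180 = 445 → 445 − 360 = 85°

85°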